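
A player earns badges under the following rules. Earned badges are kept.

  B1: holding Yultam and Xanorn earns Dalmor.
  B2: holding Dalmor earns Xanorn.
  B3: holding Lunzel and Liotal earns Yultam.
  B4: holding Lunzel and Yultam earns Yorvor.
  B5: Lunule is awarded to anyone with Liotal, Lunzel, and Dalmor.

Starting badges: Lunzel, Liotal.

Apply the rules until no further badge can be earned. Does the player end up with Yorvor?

Yes

With Lunzel and Liotal, Yultam is earned (B3).
With Lunzel and Yultam, Yorvor is earned (B4).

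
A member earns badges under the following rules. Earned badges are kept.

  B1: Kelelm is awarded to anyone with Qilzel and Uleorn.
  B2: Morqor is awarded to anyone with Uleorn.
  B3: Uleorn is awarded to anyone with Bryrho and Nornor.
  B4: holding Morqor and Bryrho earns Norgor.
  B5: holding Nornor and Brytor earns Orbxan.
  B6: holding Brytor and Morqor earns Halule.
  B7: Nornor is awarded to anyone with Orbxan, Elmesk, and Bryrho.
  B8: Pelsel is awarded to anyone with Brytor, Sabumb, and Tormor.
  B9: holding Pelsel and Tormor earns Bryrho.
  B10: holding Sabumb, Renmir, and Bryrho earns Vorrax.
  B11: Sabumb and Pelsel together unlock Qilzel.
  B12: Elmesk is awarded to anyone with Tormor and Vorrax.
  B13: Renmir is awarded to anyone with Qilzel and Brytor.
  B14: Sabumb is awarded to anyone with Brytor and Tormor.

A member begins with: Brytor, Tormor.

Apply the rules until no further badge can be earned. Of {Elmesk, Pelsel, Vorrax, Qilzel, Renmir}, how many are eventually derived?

5

With Brytor and Tormor, Sabumb is earned (B14).
With Brytor, Sabumb, and Tormor, Pelsel is earned (B8).
With Pelsel and Tormor, Bryrho is earned (B9).
With Sabumb and Pelsel, Qilzel is earned (B11).
With Qilzel and Brytor, Renmir is earned (B13).
With Sabumb, Renmir, and Bryrho, Vorrax is earned (B10).
With Tormor and Vorrax, Elmesk is earned (B12).
Elmesk: reached.
Pelsel: reached.
Vorrax: reached.
Qilzel: reached.
Renmir: reached.
All 5 are reached.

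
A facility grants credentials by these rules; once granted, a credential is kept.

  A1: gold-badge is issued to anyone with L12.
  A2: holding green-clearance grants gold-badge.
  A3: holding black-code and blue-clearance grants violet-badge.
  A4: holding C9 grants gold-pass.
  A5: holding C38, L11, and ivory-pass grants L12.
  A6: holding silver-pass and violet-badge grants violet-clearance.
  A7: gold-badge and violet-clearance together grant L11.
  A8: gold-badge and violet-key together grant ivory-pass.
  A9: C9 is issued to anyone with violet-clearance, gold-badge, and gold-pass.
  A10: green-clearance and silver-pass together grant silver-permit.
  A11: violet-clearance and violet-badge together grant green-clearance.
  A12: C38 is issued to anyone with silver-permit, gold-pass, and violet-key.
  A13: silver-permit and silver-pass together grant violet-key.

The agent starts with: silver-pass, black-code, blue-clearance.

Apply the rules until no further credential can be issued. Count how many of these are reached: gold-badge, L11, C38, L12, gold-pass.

Holding black-code and blue-clearance grants violet-badge (A3).
Holding silver-pass and violet-badge grants violet-clearance (A6).
Holding violet-clearance and violet-badge grants green-clearance (A11).
Holding green-clearance grants gold-badge (A2).
Holding gold-badge and violet-clearance grants L11 (A7).
gold-badge: reached.
L11: reached.
C38 would need silver-permit, gold-pass, and violet-key (A12), but gold-pass is never granted.
L12 would need C38, L11, and ivory-pass (A5), but C38 is never granted.
gold-pass would need C9 (A4), but C9 is never granted.
Reached: gold-badge and L11 — 2 of the 5.

2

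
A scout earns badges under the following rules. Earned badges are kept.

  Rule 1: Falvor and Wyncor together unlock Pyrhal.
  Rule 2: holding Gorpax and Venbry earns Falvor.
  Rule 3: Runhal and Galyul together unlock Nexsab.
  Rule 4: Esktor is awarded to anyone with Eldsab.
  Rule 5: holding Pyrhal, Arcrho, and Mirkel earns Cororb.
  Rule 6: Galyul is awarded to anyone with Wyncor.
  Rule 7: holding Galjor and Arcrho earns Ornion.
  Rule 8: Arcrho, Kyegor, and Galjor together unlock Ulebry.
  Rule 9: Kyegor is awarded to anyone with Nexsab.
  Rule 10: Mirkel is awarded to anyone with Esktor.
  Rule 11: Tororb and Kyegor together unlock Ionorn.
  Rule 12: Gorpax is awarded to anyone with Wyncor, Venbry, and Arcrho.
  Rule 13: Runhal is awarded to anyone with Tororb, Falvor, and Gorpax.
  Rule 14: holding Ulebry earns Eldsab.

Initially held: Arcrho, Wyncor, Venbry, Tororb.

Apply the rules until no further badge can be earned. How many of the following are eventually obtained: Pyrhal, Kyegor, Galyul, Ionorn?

With Wyncor, Venbry, and Arcrho, Gorpax is earned (Rule 12).
With Wyncor, Galyul is earned (Rule 6).
With Gorpax and Venbry, Falvor is earned (Rule 2).
With Tororb, Falvor, and Gorpax, Runhal is earned (Rule 13).
With Falvor and Wyncor, Pyrhal is earned (Rule 1).
With Runhal and Galyul, Nexsab is earned (Rule 3).
With Nexsab, Kyegor is earned (Rule 9).
With Tororb and Kyegor, Ionorn is earned (Rule 11).
Pyrhal: reached.
Kyegor: reached.
Galyul: reached.
Ionorn: reached.
All 4 are reached.

4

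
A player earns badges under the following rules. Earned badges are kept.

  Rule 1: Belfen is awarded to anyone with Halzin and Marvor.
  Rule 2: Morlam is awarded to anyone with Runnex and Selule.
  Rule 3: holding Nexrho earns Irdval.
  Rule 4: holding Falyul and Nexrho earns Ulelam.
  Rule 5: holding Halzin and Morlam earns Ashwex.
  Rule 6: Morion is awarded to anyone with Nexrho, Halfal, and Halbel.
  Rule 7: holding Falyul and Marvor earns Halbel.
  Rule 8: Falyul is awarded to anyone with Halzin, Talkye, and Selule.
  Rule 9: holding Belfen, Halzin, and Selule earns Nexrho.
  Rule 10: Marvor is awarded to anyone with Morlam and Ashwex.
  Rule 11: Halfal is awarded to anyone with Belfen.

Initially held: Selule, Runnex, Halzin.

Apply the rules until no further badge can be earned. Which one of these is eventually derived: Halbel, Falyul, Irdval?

Irdval

With Runnex and Selule, Morlam is earned (Rule 2).
With Halzin and Morlam, Ashwex is earned (Rule 5).
With Morlam and Ashwex, Marvor is earned (Rule 10).
With Halzin and Marvor, Belfen is earned (Rule 1).
With Belfen, Halzin, and Selule, Nexrho is earned (Rule 9).
With Nexrho, Irdval is earned (Rule 3).
Halbel would need Falyul and Marvor (Rule 7), but Falyul is never earned. Falyul would need Halzin, Talkye, and Selule (Rule 8), but Talkye is never earned.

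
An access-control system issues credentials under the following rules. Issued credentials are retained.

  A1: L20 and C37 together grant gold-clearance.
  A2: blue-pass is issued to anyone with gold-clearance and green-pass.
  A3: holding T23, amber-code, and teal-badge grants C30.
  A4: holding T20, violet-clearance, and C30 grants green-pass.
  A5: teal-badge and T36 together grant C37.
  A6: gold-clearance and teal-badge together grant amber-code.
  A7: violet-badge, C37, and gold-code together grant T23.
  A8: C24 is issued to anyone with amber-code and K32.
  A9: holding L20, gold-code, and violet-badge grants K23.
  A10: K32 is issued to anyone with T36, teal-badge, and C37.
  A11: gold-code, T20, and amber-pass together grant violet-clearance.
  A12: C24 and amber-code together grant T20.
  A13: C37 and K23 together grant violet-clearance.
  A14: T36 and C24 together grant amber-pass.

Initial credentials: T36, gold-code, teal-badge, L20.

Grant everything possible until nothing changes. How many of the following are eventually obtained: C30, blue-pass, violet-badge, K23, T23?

0

C30 would need T23, amber-code, and teal-badge (A3), but T23 is never granted.
blue-pass would need gold-clearance and green-pass (A2), but green-pass is never granted.
No rule produces violet-badge, and it is not given.
K23 would need L20, gold-code, and violet-badge (A9), but violet-badge is never granted.
T23 would need violet-badge, C37, and gold-code (A7), but violet-badge is never granted.
None of the 5 are reached.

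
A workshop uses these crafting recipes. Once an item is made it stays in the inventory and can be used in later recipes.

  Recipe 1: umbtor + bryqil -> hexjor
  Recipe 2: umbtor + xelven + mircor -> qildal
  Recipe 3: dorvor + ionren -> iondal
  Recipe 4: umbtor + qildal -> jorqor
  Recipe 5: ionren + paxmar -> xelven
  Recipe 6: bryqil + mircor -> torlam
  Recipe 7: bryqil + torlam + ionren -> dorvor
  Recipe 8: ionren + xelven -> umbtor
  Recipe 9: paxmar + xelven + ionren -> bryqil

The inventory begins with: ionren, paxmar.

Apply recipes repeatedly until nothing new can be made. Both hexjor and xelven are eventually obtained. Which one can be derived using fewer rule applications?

xelven: ionren + paxmar -> xelven (Recipe 5). [1 rule application]
hexjor: ionren + paxmar -> xelven (Recipe 5). Using Recipe 9, paxmar, xelven, and ionren make bryqil. ionren + xelven -> umbtor (Recipe 8). umbtor + bryqil -> hexjor (Recipe 1). [4 rule applications]
xelven needs fewer.

xelven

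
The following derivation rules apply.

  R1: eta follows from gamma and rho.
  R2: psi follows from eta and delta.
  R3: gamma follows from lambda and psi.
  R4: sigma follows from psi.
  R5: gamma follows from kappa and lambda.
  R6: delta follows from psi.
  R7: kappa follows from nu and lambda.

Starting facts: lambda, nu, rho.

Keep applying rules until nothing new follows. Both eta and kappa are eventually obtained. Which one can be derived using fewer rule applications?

kappa: nu and lambda hold, so kappa follows (R7). [1 rule application]
eta: From nu and lambda, R7 gives kappa. kappa and lambda hold, so gamma follows (R5). gamma and rho hold, so eta follows (R1). [3 rule applications]
kappa needs fewer.

kappa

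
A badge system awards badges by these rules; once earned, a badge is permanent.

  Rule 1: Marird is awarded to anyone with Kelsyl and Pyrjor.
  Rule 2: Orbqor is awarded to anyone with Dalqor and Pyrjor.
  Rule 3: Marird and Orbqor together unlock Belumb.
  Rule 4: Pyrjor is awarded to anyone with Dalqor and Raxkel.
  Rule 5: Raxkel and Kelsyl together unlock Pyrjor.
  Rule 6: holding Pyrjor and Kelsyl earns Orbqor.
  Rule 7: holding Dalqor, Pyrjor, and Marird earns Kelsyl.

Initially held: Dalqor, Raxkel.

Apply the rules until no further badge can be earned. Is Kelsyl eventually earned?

Kelsyl would need Dalqor, Pyrjor, and Marird (Rule 7), but Marird is never earned.

No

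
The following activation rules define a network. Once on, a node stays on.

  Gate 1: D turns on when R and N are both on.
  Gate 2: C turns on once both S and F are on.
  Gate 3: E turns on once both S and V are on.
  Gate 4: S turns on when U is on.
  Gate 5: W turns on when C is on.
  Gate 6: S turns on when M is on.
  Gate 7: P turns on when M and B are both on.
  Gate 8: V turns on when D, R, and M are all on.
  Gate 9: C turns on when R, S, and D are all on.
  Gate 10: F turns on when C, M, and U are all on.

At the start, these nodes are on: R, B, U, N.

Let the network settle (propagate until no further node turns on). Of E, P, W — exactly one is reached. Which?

W

R and N are on, so D turns on (Gate 1).
U is on, so S turns on (Gate 4).
Gate 9: R, S, and D on → C on.
C is on, so W turns on (Gate 5).
P would need M and B (Gate 7), but M never turns on. E would need S and V (Gate 3), but V never turns on.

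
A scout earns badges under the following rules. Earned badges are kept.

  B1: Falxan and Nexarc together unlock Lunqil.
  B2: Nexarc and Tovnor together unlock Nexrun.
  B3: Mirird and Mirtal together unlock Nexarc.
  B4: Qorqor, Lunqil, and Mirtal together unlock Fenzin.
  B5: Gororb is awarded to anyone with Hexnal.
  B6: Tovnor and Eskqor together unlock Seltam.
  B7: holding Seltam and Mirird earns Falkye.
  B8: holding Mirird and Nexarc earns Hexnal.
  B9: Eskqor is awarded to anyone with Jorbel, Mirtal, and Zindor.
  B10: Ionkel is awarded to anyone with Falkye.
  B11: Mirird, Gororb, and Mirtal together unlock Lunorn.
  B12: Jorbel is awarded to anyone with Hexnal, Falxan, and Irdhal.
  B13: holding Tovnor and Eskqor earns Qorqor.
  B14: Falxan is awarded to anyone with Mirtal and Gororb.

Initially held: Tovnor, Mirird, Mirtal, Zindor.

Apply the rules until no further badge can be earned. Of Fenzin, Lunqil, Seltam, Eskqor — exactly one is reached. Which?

Lunqil

With Mirird and Mirtal, Nexarc is earned (B3).
With Mirird and Nexarc, Hexnal is earned (B8).
With Hexnal, Gororb is earned (B5).
With Mirtal and Gororb, Falxan is earned (B14).
With Falxan and Nexarc, Lunqil is earned (B1).
Seltam would need Tovnor and Eskqor (B6), but Eskqor is never earned. Fenzin would need Qorqor, Lunqil, and Mirtal (B4), but Qorqor is never earned. Eskqor would need Jorbel, Mirtal, and Zindor (B9), but Jorbel is never earned.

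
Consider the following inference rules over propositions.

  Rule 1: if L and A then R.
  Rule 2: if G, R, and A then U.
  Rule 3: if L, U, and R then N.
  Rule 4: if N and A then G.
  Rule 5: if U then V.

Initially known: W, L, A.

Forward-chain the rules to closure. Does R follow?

Yes

From L and A, Rule 1 gives R.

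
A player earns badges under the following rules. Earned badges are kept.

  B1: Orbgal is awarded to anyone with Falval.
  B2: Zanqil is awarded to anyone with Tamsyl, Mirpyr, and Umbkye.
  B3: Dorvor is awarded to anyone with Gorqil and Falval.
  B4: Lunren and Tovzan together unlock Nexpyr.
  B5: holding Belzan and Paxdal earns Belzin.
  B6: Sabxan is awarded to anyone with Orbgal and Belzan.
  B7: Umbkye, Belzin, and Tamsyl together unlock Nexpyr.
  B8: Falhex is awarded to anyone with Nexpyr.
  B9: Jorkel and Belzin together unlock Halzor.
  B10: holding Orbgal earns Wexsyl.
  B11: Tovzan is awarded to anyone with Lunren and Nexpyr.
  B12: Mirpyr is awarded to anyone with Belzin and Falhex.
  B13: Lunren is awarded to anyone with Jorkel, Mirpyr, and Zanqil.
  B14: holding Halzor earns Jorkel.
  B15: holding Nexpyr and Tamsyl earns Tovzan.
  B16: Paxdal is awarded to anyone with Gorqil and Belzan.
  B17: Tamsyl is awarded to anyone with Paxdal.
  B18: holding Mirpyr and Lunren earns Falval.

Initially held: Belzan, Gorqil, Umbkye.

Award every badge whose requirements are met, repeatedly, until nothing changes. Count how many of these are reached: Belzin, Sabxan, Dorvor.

With Gorqil and Belzan, Paxdal is earned (B16).
With Belzan and Paxdal, Belzin is earned (B5).
Belzin: reached.
Sabxan would need Orbgal and Belzan (B6), but Orbgal is never earned.
Dorvor would need Gorqil and Falval (B3), but Falval is never earned.
Reached: Belzin — 1 of the 3.

1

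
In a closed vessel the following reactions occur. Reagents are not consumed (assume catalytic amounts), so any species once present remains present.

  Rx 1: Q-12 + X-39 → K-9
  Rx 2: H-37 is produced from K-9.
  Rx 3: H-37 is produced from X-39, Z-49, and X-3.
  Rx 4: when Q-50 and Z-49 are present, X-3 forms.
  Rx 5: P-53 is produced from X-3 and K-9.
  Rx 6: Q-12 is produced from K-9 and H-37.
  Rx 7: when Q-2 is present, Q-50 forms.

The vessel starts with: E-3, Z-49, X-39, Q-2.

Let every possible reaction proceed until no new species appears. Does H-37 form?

Yes

Q-2 present → Q-50 forms (Rx 7).
Q-50 and Z-49 present → X-3 forms (Rx 4).
X-39, Z-49, and X-3 present → H-37 forms (Rx 3).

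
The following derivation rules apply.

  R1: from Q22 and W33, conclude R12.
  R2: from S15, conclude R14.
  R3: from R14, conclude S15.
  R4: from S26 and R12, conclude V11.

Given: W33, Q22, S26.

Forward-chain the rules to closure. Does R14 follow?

No

R14 would need S15 (R2), but S15 is never established.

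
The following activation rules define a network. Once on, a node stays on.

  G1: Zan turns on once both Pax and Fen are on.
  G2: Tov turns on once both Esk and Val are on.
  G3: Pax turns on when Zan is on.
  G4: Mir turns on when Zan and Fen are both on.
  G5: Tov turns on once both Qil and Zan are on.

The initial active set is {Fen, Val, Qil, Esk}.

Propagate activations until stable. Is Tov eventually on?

Yes

G2: Esk and Val on → Tov on.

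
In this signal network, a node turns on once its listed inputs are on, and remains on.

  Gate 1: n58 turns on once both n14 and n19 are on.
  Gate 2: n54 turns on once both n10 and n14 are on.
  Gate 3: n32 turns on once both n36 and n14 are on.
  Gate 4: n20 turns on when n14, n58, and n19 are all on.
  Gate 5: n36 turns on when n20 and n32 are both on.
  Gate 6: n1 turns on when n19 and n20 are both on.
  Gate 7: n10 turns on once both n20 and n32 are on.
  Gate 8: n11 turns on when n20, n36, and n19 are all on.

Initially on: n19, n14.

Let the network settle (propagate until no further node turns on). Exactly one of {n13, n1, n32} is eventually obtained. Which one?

n1

Gate 1: n14 and n19 on → n58 on.
Gate 4: n14, n58, and n19 on → n20 on.
n19 and n20 are on, so n1 turns on (Gate 6).
No rule produces n13, and it is not given. n32 would need n36 and n14 (Gate 3), but n36 never turns on.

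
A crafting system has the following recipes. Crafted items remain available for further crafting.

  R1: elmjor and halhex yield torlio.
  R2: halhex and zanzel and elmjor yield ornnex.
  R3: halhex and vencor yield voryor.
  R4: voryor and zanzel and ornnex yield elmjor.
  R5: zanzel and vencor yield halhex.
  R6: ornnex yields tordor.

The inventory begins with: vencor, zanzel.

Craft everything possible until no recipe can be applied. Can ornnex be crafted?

ornnex would need halhex, zanzel, and elmjor (R2), but elmjor is never obtained.

No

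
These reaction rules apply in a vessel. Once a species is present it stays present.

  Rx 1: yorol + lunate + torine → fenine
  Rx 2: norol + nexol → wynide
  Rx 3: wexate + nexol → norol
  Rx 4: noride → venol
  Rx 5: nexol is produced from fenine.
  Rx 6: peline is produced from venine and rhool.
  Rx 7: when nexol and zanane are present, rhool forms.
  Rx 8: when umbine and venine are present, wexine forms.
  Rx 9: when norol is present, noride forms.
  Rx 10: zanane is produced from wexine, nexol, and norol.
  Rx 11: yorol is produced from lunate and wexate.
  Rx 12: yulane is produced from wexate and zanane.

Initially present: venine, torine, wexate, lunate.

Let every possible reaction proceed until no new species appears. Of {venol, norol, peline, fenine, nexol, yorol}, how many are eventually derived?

5

lunate and wexate present → yorol forms (Rx 11).
yorol, lunate, and torine present → fenine forms (Rx 1).
fenine present → nexol forms (Rx 5).
wexate and nexol present → norol forms (Rx 3).
norol present → noride forms (Rx 9).
noride present → venol forms (Rx 4).
venol: reached.
norol: reached.
peline would need venine and rhool (Rx 6), but rhool never forms.
fenine: reached.
nexol: reached.
yorol: reached.
Reached: venol, norol, fenine, nexol, and yorol — 5 of the 6.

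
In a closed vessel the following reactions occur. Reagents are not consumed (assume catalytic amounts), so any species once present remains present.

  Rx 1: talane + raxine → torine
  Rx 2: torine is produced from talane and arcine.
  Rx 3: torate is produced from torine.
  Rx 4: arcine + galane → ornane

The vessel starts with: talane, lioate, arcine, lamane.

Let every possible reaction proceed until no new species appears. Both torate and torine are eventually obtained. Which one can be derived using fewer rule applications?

torine

torine: talane and arcine present → torine forms (Rx 2). [1 rule application]
torate: talane and arcine present → torine forms (Rx 2). torine present → torate forms (Rx 3). [2 rule applications]
torine needs fewer.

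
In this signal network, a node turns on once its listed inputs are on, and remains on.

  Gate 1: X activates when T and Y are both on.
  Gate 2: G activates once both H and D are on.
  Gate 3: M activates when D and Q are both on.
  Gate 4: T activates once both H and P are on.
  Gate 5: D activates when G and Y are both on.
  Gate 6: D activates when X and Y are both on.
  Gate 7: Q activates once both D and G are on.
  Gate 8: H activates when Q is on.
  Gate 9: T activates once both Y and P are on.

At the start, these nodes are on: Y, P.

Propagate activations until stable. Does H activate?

No

H would need Q (Gate 8), but Q never turns on.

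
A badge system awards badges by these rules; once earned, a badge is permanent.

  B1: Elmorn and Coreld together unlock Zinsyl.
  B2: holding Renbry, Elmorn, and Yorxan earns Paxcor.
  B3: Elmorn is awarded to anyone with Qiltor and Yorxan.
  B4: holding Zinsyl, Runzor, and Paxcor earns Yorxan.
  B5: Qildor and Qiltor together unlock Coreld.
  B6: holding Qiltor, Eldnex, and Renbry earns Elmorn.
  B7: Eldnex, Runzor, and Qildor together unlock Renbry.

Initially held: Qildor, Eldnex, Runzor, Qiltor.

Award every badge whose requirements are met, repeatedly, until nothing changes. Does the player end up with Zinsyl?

With Qildor and Qiltor, Coreld is earned (B5).
With Eldnex, Runzor, and Qildor, Renbry is earned (B7).
With Qiltor, Eldnex, and Renbry, Elmorn is earned (B6).
With Elmorn and Coreld, Zinsyl is earned (B1).

Yes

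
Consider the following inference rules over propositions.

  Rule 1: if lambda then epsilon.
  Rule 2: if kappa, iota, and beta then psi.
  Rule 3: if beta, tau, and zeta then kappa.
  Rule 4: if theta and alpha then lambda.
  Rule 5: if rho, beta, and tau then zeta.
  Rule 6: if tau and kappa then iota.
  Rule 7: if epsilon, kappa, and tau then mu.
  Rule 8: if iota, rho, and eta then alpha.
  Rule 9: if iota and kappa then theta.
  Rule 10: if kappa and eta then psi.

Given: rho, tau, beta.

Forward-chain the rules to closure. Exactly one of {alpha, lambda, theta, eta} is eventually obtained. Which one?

theta

From rho, beta, and tau, Rule 5 gives zeta.
From beta, tau, and zeta, Rule 3 gives kappa.
tau and kappa hold, so iota follows (Rule 6).
iota and kappa hold, so theta follows (Rule 9).
No rule produces eta, and it is not given. lambda would need theta and alpha (Rule 4), but alpha is never established. alpha would need iota, rho, and eta (Rule 8), but eta is never established.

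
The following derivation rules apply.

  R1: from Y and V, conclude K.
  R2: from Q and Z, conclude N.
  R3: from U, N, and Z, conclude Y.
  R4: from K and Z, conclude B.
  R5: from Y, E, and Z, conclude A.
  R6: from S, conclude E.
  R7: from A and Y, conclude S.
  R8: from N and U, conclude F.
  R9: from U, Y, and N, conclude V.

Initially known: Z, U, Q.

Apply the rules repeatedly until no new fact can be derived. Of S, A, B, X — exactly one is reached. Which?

B

Q and Z hold, so N follows (R2).
From U, N, and Z, R3 gives Y.
U, Y, and N hold, so V follows (R9).
Y and V hold, so K follows (R1).
K and Z hold, so B follows (R4).
S would need A and Y (R7), but A is never established. A would need Y, E, and Z (R5), but E is never established. No rule produces X, and it is not given.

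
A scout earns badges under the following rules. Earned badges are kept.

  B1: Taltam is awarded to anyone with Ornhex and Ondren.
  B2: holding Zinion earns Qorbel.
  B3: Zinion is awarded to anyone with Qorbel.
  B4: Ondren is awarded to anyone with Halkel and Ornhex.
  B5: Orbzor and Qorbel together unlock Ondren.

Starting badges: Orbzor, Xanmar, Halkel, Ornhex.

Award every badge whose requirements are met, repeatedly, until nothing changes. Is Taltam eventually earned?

With Halkel and Ornhex, Ondren is earned (B4).
With Ornhex and Ondren, Taltam is earned (B1).

Yes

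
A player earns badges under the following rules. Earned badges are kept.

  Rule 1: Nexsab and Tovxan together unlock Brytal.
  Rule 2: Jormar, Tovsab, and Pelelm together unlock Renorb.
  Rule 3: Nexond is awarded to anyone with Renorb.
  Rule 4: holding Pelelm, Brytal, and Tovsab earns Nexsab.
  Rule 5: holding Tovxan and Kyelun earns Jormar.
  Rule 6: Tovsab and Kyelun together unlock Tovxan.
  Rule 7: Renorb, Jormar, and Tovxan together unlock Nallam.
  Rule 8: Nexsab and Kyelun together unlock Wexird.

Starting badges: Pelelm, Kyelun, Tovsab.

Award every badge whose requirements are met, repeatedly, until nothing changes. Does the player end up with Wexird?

Wexird would need Nexsab and Kyelun (Rule 8), but Nexsab is never earned.

No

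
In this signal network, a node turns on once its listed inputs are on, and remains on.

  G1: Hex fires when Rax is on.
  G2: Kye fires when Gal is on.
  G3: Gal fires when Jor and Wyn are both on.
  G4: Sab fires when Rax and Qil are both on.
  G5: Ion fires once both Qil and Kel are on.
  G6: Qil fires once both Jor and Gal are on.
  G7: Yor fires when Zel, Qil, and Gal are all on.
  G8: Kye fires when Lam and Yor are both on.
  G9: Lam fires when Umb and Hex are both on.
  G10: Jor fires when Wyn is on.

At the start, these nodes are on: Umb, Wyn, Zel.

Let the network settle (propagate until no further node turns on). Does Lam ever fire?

No

Lam would need Umb and Hex (G9), but Hex never turns on.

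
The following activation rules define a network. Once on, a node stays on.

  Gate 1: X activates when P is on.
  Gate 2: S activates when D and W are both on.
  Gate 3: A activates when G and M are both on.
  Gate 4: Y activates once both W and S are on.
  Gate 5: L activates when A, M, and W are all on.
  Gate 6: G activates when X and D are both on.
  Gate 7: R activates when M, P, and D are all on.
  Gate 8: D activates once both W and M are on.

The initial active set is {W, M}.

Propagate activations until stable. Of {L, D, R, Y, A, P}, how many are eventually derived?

W and M are on, so D activates (Gate 8).
Gate 2: D and W on → S on.
Gate 4: W and S on → Y on.
L would need A, M, and W (Gate 5), but A never turns on.
D: reached.
R would need M, P, and D (Gate 7), but P never turns on.
Y: reached.
A would need G and M (Gate 3), but G never turns on.
No rule produces P, and it is not given.
Reached: D and Y — 2 of the 6.

2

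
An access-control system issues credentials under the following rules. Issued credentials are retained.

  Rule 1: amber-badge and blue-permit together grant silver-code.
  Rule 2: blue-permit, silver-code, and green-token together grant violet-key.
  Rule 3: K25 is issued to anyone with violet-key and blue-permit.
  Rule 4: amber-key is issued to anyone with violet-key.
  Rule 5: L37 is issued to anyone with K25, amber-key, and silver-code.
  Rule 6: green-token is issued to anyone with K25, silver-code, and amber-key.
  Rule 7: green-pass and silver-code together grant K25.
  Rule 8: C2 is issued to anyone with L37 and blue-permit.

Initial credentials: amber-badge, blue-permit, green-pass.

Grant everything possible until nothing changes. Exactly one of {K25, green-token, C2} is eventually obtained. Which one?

Holding amber-badge and blue-permit grants silver-code (Rule 1).
Holding green-pass and silver-code grants K25 (Rule 7).
green-token would need K25, silver-code, and amber-key (Rule 6), but amber-key is never granted. C2 would need L37 and blue-permit (Rule 8), but L37 is never granted.

K25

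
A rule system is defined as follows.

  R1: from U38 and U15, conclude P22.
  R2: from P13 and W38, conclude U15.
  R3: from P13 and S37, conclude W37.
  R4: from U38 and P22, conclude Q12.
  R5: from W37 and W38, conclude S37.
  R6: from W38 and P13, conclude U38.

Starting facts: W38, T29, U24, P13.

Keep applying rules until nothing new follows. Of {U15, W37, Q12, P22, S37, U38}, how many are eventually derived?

4

From P13 and W38, R2 gives U15.
W38 and P13 hold, so U38 follows (R6).
U38 and U15 hold, so P22 follows (R1).
U38 and P22 hold, so Q12 follows (R4).
U15: reached.
W37 would need P13 and S37 (R3), but S37 is never established.
Q12: reached.
P22: reached.
S37 would need W37 and W38 (R5), but W37 is never established.
U38: reached.
Reached: U15, Q12, P22, and U38 — 4 of the 6.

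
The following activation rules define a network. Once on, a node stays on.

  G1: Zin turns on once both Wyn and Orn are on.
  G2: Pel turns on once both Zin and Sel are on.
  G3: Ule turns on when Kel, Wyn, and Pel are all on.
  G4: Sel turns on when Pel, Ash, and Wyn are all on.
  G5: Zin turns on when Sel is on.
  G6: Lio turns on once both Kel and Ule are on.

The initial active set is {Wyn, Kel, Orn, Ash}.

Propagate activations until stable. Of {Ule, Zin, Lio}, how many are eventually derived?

1

Wyn and Orn are on, so Zin turns on (G1).
Ule would need Kel, Wyn, and Pel (G3), but Pel never turns on.
Zin: reached.
Lio would need Kel and Ule (G6), but Ule never turns on.
Reached: Zin — 1 of the 3.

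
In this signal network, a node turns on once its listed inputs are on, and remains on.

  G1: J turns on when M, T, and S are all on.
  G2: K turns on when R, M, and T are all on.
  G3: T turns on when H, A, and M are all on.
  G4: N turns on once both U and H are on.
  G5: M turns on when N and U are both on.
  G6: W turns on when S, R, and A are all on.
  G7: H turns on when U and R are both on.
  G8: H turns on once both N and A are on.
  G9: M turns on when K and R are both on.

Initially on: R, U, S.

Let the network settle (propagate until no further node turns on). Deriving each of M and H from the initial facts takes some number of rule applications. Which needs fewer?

H

H: G7: U and R on → H on. [1 rule application]
M: U and R are on, so H turns on (G7). U and H are on, so N turns on (G4). G5: N and U on → M on. [3 rule applications]
H needs fewer.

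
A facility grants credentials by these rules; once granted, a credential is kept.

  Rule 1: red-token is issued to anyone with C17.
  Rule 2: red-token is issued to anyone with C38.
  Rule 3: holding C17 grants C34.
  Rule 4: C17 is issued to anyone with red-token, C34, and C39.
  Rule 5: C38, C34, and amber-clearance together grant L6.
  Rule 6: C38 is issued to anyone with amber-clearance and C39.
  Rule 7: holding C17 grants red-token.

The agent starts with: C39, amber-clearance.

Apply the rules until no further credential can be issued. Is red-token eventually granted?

Yes

Holding amber-clearance and C39 grants C38 (Rule 6).
Holding C38 grants red-token (Rule 2).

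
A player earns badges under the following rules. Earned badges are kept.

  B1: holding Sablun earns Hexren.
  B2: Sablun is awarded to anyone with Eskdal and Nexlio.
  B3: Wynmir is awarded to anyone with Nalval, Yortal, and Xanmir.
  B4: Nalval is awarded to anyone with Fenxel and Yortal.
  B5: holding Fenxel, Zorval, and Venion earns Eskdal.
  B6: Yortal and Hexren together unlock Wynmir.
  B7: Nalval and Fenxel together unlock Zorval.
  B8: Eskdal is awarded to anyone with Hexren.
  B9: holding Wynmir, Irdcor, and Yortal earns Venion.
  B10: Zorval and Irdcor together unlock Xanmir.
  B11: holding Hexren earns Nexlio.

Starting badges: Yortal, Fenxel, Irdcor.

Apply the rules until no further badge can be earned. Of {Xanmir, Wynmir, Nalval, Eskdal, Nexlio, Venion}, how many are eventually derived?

5

With Fenxel and Yortal, Nalval is earned (B4).
With Nalval and Fenxel, Zorval is earned (B7).
With Zorval and Irdcor, Xanmir is earned (B10).
With Nalval, Yortal, and Xanmir, Wynmir is earned (B3).
With Wynmir, Irdcor, and Yortal, Venion is earned (B9).
With Fenxel, Zorval, and Venion, Eskdal is earned (B5).
Xanmir: reached.
Wynmir: reached.
Nalval: reached.
Eskdal: reached.
Nexlio would need Hexren (B11), but Hexren is never earned.
Venion: reached.
Reached: Xanmir, Wynmir, Nalval, Eskdal, and Venion — 5 of the 6.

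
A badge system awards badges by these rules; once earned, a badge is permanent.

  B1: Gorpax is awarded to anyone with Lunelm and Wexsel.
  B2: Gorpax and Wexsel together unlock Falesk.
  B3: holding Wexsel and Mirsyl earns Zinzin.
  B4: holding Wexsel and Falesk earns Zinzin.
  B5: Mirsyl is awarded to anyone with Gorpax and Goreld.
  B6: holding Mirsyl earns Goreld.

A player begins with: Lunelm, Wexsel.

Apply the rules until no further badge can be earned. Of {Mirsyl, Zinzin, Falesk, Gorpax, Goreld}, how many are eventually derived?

3

With Lunelm and Wexsel, Gorpax is earned (B1).
With Gorpax and Wexsel, Falesk is earned (B2).
With Wexsel and Falesk, Zinzin is earned (B4).
Mirsyl would need Gorpax and Goreld (B5), but Goreld is never earned.
Zinzin: reached.
Falesk: reached.
Gorpax: reached.
Goreld would need Mirsyl (B6), but Mirsyl is never earned.
Reached: Zinzin, Falesk, and Gorpax — 3 of the 5.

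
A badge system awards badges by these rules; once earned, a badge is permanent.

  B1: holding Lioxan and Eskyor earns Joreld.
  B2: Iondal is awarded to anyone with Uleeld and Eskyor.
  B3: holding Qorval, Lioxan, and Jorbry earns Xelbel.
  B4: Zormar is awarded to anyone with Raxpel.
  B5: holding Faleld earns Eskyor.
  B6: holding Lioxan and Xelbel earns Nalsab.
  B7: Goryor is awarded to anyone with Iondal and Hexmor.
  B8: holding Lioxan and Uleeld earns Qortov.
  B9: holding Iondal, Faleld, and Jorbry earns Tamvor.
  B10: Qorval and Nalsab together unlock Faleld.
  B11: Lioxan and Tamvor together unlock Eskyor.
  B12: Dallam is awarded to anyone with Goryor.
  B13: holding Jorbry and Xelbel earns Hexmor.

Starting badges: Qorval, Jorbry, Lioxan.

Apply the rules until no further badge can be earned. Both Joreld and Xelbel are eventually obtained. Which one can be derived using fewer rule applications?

Xelbel: With Qorval, Lioxan, and Jorbry, Xelbel is earned (B3). [1 rule application]
Joreld: With Qorval, Lioxan, and Jorbry, Xelbel is earned (B3). With Lioxan and Xelbel, Nalsab is earned (B6). With Qorval and Nalsab, Faleld is earned (B10). With Faleld, Eskyor is earned (B5). With Lioxan and Eskyor, Joreld is earned (B1). [5 rule applications]
Xelbel needs fewer.

Xelbel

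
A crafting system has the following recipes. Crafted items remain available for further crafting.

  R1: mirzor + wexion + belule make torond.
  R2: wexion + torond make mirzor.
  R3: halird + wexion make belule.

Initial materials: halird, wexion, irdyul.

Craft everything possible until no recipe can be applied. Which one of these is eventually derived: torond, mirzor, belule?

belule

Using R3, halird and wexion make belule.
mirzor would need wexion and torond (R2), but torond is never obtained. torond would need mirzor, wexion, and belule (R1), but mirzor is never obtained.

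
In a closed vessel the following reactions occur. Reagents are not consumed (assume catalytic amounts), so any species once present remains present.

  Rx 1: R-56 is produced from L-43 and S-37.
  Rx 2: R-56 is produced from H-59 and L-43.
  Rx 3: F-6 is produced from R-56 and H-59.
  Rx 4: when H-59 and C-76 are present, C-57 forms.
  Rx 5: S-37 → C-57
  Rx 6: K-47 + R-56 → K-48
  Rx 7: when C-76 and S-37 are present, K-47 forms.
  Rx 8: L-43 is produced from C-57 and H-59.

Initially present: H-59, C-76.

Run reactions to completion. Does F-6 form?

Yes

H-59 and C-76 present → C-57 forms (Rx 4).
C-57 and H-59 present → L-43 forms (Rx 8).
H-59 and L-43 present → R-56 forms (Rx 2).
R-56 and H-59 present → F-6 forms (Rx 3).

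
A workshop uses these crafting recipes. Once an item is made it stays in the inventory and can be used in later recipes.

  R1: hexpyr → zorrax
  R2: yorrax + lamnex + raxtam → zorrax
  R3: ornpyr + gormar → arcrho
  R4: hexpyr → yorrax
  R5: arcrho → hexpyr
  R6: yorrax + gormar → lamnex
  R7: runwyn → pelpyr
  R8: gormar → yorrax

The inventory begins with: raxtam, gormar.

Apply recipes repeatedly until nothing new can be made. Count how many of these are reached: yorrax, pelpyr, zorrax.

2

Using R8, gormar makes yorrax.
yorrax + gormar → lamnex (R6).
yorrax + lamnex + raxtam → zorrax (R2).
yorrax: reached.
pelpyr would need runwyn (R7), but runwyn is never obtained.
zorrax: reached.
Reached: yorrax and zorrax — 2 of the 3.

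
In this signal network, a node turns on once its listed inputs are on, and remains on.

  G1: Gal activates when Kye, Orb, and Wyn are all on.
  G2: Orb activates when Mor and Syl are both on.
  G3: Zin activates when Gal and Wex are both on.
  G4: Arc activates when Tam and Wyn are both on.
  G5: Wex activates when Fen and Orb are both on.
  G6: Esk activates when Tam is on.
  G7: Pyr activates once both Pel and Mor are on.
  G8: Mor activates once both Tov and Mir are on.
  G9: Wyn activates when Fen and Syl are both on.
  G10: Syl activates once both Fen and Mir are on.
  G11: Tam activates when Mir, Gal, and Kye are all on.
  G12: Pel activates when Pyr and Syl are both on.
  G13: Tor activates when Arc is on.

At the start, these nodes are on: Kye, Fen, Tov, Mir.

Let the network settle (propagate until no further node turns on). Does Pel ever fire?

No

Pel would need Pyr and Syl (G12), but Pyr never turns on.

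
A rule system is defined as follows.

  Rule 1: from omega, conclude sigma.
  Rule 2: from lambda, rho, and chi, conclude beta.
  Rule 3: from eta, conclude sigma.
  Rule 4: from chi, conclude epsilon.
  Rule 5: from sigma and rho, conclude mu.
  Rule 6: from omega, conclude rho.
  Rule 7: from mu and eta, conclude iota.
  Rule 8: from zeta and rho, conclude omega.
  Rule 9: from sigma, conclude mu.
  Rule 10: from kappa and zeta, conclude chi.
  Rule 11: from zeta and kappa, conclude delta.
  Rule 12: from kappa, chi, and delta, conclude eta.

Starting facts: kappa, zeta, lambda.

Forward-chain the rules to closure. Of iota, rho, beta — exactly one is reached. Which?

zeta and kappa hold, so delta follows (Rule 11).
From kappa and zeta, Rule 10 gives chi.
kappa, chi, and delta hold, so eta follows (Rule 12).
eta holds, so sigma follows (Rule 3).
From sigma, Rule 9 gives mu.
mu and eta hold, so iota follows (Rule 7).
rho would need omega (Rule 6), but omega is never established. beta would need lambda, rho, and chi (Rule 2), but rho is never established.

iota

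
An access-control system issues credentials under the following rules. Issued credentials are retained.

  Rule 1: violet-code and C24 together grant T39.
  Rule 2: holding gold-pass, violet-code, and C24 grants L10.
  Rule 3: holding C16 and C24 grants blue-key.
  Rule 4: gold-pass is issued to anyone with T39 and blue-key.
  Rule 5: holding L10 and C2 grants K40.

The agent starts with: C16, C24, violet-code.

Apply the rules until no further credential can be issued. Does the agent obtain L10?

Holding C16 and C24 grants blue-key (Rule 3).
Holding violet-code and C24 grants T39 (Rule 1).
Holding T39 and blue-key grants gold-pass (Rule 4).
Holding gold-pass, violet-code, and C24 grants L10 (Rule 2).

Yes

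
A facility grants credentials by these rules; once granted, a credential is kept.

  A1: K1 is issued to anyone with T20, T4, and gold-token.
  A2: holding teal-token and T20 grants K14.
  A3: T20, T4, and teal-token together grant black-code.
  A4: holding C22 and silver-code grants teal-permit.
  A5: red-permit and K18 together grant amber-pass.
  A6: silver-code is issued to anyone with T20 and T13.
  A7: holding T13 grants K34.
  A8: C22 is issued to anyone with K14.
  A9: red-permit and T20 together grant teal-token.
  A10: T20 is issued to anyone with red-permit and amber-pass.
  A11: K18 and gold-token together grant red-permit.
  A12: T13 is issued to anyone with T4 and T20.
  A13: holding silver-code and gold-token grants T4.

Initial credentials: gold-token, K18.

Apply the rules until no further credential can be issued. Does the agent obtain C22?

Holding K18 and gold-token grants red-permit (A11).
Holding red-permit and K18 grants amber-pass (A5).
Holding red-permit and amber-pass grants T20 (A10).
Holding red-permit and T20 grants teal-token (A9).
Holding teal-token and T20 grants K14 (A2).
Holding K14 grants C22 (A8).

Yes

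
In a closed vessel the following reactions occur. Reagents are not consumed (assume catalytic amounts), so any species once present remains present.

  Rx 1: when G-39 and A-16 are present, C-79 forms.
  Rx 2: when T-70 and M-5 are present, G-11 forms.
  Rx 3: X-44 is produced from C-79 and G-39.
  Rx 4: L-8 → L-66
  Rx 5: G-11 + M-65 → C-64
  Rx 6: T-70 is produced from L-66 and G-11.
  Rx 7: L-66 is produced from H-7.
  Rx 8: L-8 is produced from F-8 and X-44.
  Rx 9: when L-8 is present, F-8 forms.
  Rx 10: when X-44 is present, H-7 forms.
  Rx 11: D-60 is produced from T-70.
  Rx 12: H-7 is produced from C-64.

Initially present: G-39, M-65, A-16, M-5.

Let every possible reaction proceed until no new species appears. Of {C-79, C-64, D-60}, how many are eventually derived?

1

G-39 and A-16 present → C-79 forms (Rx 1).
C-79: reached.
C-64 would need G-11 and M-65 (Rx 5), but G-11 never forms.
D-60 would need T-70 (Rx 11), but T-70 never forms.
Reached: C-79 — 1 of the 3.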